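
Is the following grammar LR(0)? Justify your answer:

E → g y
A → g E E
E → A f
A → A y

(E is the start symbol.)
Yes, the grammar is LR(0)

Augment with E' → E and build the canonical LR(0) collection (I0 = CLOSURE({[E' → . E]}), then GOTO on every symbol after a dot until no new states appear). It has 9 states:
  I0: { [A → . A y], [A → . g E E], [E → . A f], [E → . g y], [E' → . E] }  — shift
  I1: { [A → A . y], [E → A . f] }  — shift
  I2: { [E' → E .] }  — accept
  I3: { [A → . A y], [A → . g E E], [A → g . E E], [E → . A f], [E → . g y], [E → g . y] }  — shift
  I4: { [A → . A y], [A → . g E E], [A → g E . E], [E → . A f], [E → . g y] }  — shift
  I5: { [E → g y .] }  — reduce
  I6: { [A → g E E .] }  — reduce
  I7: { [E → A f .] }  — reduce
  I8: { [A → A y .] }  — reduce

Every state is either a pure shift/goto state or contains exactly one complete item and nothing to shift — no conflicts. The grammar is LR(0).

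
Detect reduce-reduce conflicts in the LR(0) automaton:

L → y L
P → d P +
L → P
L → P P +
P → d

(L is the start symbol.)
No reduce-reduce conflicts

A reduce-reduce conflict occurs when an LR(0) state has two complete items [A → α .] and [B → β .] — both call for a reduction, and with no lookahead the parser cannot choose between them.

Augment with L' → L and build the canonical LR(0) collection (I0 = CLOSURE({[L' → . L]}), then GOTO on every symbol after a dot until no new states appear). It has 10 states:
  I0: { [L → . P P +], [L → . P], [L → . y L], [L' → . L], [P → . d P +], [P → . d] }  — shift
  I1: { [L' → L .] }  — accept
  I2: { [L → P . P +], [L → P .], [P → . d P +], [P → . d] }  — shift, reduce
  I3: { [P → . d P +], [P → . d], [P → d . P +], [P → d .] }  — shift, reduce
  I4: { [L → . P P +], [L → . P], [L → . y L], [L → y . L], [P → . d P +], [P → . d] }  — shift
  I5: { [L → y L .] }  — reduce
  I6: { [P → d P . +] }  — shift
  I7: { [P → d P + .] }  — reduce
  I8: { [L → P P . +] }  — shift
  I9: { [L → P P + .] }  — reduce

No state contains more than one complete item.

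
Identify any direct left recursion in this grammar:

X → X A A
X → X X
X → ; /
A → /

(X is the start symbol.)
Yes, X is left-recursive

X → X A A: LEFT RECURSIVE (starts with X)
X → X X: LEFT RECURSIVE (starts with X)
X → ; /: starts with ';'
A → /: starts with '/'

The grammar has direct left recursion on: X.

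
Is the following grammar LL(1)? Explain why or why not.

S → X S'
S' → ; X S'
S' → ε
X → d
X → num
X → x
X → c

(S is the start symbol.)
Yes, the grammar is LL(1).

Relevant sets:
  FOLLOW(S') = { $ }

For S':
  PREDICT(S' → ';' X S') = { ';' }
  PREDICT(S' → ε) = { $ }
For X:
  PREDICT(X → d) = { 'd' }
  PREDICT(X → num) = { 'num' }
  PREDICT(X → x) = { 'x' }
  PREDICT(X → c) = { 'c' }
S has a single production, so nothing to check there.

All predict sets are disjoint. The grammar IS LL(1).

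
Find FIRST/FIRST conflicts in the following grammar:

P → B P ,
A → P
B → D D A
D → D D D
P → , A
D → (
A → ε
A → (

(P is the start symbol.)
A FIRST/FIRST conflict occurs when two productions N → α and N → β for the same non-terminal have FIRST(α) ∩ FIRST(β) ≠ ∅ (with ε ∈ FIRST of a nullable right-hand side, so two nullable alternatives also conflict).

FIRST sets of the non-terminals at (or reachable through a nullable prefix from) the front of some alternative:
  FIRST(B) = { '(' }
  FIRST(P) = { '(', ',' }
  FIRST(D) = { '(' }

Productions for P:
  P → B P ,: FIRST = { '(' }
  P → , A: FIRST = { ',' }
Productions for A:
  A → P: FIRST = { '(', ',' }
  A → ε: FIRST = { ε }
  A → (: FIRST = { '(' }
Productions for D:
  D → D D D: FIRST = { '(' }
  D → (: FIRST = { '(' }
B has only one production, so no FIRST/FIRST conflict is possible there.

Conflict for A: A → P and A → (
  Overlap: { '(' }
Conflict for D: D → D D D and D → (
  Overlap: { '(' }

Answer: Yes. A → P / A → '(' on { '(' }; D → D D D / D → '(' on { '(' }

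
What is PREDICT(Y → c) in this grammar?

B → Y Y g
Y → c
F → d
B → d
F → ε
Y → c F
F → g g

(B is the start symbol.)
PREDICT(Y → c) = (FIRST(RHS) \ {ε}) ∪ (FOLLOW(Y) if ε ∈ FIRST(RHS), i.e. RHS ⇒* ε)
FIRST(c) = { 'c' }
ε ∉ FIRST(c), so FOLLOW(Y) is not added.
PREDICT(Y → c) = { 'c' }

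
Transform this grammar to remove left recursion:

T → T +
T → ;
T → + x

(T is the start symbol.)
T → ; T'
T → + x T'
T' → + T'
T' → ε

T is directly left-recursive. The standard transformation for
  A → A α₁ | ... | A α_m | β₁ | ... | β_n
is
  A  → β₁ A' | ... | β_n A'
  A' → α₁ A' | ... | α_m A' | ε

T → ; becomes T → ; T'
T → + x becomes T → + x T'
T → T + becomes T' → + T'
Add T' → ε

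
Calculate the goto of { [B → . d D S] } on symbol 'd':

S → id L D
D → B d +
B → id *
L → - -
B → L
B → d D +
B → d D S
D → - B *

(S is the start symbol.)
GOTO(I, 'd') = CLOSURE({ [A → αX.β] : [A → α.Xβ] ∈ I, X = 'd' })

Items with dot before 'd', with the dot advanced:
  [B → . d D S] → [B → d . D S]
Closure of the advanced items:
  [B → d . D S] has the dot before D: add [D → . B d +], [D → . - B *]
  [D → . B d +] has the dot before B: add [B → . id *], [B → . L], [B → . d D +], [B → . d D S]
  [B → . L] has the dot before L: add [L → . - -]

GOTO = { [B → . L], [B → . d D +], [B → . d D S], [B → . id *], [B → d . D S], [D → . - B *], [D → . B d +], [L → . - -] }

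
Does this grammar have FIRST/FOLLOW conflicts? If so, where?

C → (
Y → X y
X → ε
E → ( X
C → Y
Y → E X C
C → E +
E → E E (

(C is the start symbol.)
No FIRST/FOLLOW conflicts.

A FIRST/FOLLOW conflict occurs when a non-terminal N has a nullable alternative N → β (β ⇒* ε) and another alternative N → α with FIRST(α) ∩ FOLLOW(N) ≠ ∅: on such a lookahead the parser cannot decide between expanding α and letting N vanish via β.

Nullable non-terminals: X.
X has a nullable alternative but only one production, so nothing to check.

C, E, Y have no nullable alternative, so no FIRST/FOLLOW check is needed there.

No FIRST/FOLLOW conflicts found.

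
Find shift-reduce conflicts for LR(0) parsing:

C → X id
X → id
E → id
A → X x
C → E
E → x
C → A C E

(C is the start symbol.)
A shift-reduce conflict occurs when an LR(0) state has both:
  - a complete (reduce) item [A → α .] (dot at the end), and
  - a shift item [B → β . c γ] (dot before a terminal).

Augment with C' → C and build the canonical LR(0) collection (I0 = CLOSURE({[C' → . C]}), then GOTO on every symbol after a dot until no new states appear). It has 12 states:
  I0: { [A → . X x], [C → . A C E], [C → . E], [C → . X id], [C' → . C], [E → . id], [E → . x], [X → . id] }  — shift
  I1: { [A → . X x], [C → . A C E], [C → . E], [C → . X id], [C → A . C E], [E → . id], [E → . x], [X → . id] }  — shift
  I2: { [C' → C .] }  — accept
  I3: { [C → E .] }  — reduce
  I4: { [A → X . x], [C → X . id] }  — shift
  I5: { [E → id .], [X → id .] }  — 2 reduces
  I6: { [E → x .] }  — reduce
  I7: { [C → X id .] }  — reduce
  I8: { [A → X x .] }  — reduce
  I9: { [C → A C . E], [E → . id], [E → . x] }  — shift
  I10: { [C → A C E .] }  — reduce
  I11: { [E → id .] }  — reduce

No state contains both a complete item and a shift item.

Answer: No shift-reduce conflicts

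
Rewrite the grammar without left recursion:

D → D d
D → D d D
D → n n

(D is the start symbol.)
D → n n D'
D' → d D'
D' → d D D'
D' → ε

D is directly left-recursive. The standard transformation for
  A → A α₁ | ... | A α_m | β₁ | ... | β_n
is
  A  → β₁ A' | ... | β_n A'
  A' → α₁ A' | ... | α_m A' | ε

D → n n becomes D → n n D'
D → D d becomes D' → d D'
D → D d D becomes D' → d D D'
Add D' → ε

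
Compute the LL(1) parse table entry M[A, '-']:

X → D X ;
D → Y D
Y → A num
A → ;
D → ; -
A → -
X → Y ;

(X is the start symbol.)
A → -

To find M[A, '-'], we find productions for A where '-' is in the predict set (PREDICT(N → α) = (FIRST(α) \ {ε}) ∪ (FOLLOW(N) if α ⇒* ε)).

A → ;: PREDICT = { ';' }
A → -: PREDICT = { '-' }
  '-' is in predict set, so this production goes in M[A, '-']

M[A, '-'] = A → -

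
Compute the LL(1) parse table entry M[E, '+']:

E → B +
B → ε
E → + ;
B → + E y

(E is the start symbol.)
E → B +, E → + ;

To find M[E, '+'], we find productions for E where '+' is in the predict set (PREDICT(N → α) = (FIRST(α) \ {ε}) ∪ (FOLLOW(N) if α ⇒* ε)).

Relevant sets:
  FIRST(B) = { '+', ε }

E → B +: PREDICT = { '+' }
  '+' is in predict set, so this production goes in M[E, '+']
E → + ;: PREDICT = { '+' }
  '+' is in predict set, so this production goes in M[E, '+']

M[E, '+'] = E → B +, E → + ;  (a multiply-defined cell — the grammar is not LL(1))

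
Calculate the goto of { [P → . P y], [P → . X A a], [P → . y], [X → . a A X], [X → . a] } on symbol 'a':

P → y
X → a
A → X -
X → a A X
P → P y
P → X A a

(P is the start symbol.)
{ [A → . X -], [X → . a A X], [X → . a], [X → a . A X], [X → a .] }

GOTO(I, 'a') = CLOSURE({ [A → αX.β] : [A → α.Xβ] ∈ I, X = 'a' })

Items with dot before 'a', with the dot advanced:
  [X → . a] → [X → a .]
  [X → . a A X] → [X → a . A X]
Closure of the advanced items:
  [X → a . A X] has the dot before A: add [A → . X -]
  [A → . X -] has the dot before X: add [X → . a], [X → . a A X]

GOTO = { [A → . X -], [X → . a A X], [X → . a], [X → a . A X], [X → a .] }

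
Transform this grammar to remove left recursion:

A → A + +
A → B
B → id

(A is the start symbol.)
A is directly left-recursive. The standard transformation for
  A → A α₁ | ... | A α_m | β₁ | ... | β_n
is
  A  → β₁ A' | ... | β_n A'
  A' → α₁ A' | ... | α_m A' | ε

A → B becomes A → B A'
A → A + + becomes A' → + + A'
Add A' → ε

Productions for other non-terminals are unchanged:
  B → id

Resulting grammar:
A → B A'
A' → + + A'
A' → ε
B → id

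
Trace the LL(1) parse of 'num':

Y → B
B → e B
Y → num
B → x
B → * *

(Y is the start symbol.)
LL(1) parsing maintains a stack (initially the start symbol over $) and the input. At each step: if the stack top is a terminal, match it against the current input token; if it is a non-terminal N, replace it with the RHS of M[N, lookahead] (the unique production whose predict set contains the lookahead).

Stack is shown with the top on the left.

Stack  Input  Action
--------------------
Y $    num $  output Y → num
num $  num $  match 'num'
$      $      accept

The string is accepted.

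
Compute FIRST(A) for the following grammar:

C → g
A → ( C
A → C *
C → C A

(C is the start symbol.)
To compute FIRST(A), examine every production with A on the left-hand side, reading each right-hand side left to right until a non-nullable symbol is reached.

FIRST sets of the other non-terminals involved (by the same procedure, iterated to a fixed point):
  FIRST(C) = { 'g' }

From A → ( C:
  - '(' is a terminal: add '(' and stop
From A → C *:
  - C is a non-terminal: add FIRST(C) \ {ε} = { 'g' }
    C is not nullable, so stop

Collecting: FIRST(A) = { '(', 'g' }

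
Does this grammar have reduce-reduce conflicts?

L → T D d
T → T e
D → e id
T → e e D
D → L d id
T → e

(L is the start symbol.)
A reduce-reduce conflict occurs when an LR(0) state has two complete items [A → α .] and [B → β .] — both call for a reduction, and with no lookahead the parser cannot choose between them.

Augment with L' → L and build the canonical LR(0) collection (I0 = CLOSURE({[L' → . L]}), then GOTO on every symbol after a dot until no new states appear). It has 14 states:
  I0: { [L → . T D d], [L' → . L], [T → . T e], [T → . e e D], [T → . e] }  — shift
  I1: { [L' → L .] }  — accept
  I2: { [D → . L d id], [D → . e id], [L → . T D d], [L → T . D d], [T → . T e], [T → . e e D], [T → . e], [T → T . e] }  — shift
  I3: { [T → e . e D], [T → e .] }  — shift, reduce
  I4: { [D → . L d id], [D → . e id], [L → . T D d], [T → . T e], [T → . e e D], [T → . e], [T → e e . D] }  — shift
  I5: { [T → e e D .] }  — reduce
  I6: { [D → L . d id] }  — shift
  I7: { [D → e . id], [T → e . e D], [T → e .] }  — shift, reduce
  I8: { [D → e id .] }  — reduce
  I9: { [D → L d . id] }  — shift
  I10: { [D → L d id .] }  — reduce
  I11: { [L → T D . d] }  — shift
  I12: { [D → e . id], [T → T e .], [T → e . e D], [T → e .] }  — shift, 2 reduces
  I13: { [L → T D d .] }  — reduce

I12 contains complete items [T → T e .], [T → e .] — reduce-reduce conflict.

Answer: Yes — I12: [T → T e .] vs [T → e .]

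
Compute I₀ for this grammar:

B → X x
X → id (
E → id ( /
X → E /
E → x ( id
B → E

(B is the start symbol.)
First, augment the grammar with B' → B
I₀ = CLOSURE({ [B' → . B] }):
  [B' → . B] has the dot before B: add [B → . X x], [B → . E]
  [B → . X x] has the dot before X: add [X → . id (], [X → . E /]
  [B → . E] has the dot before E: add [E → . id ( /], [E → . x ( id]
No further items can be added.

I₀ = { [B → . E], [B → . X x], [B' → . B], [E → . id ( /], [E → . x ( id], [X → . E /], [X → . id (] }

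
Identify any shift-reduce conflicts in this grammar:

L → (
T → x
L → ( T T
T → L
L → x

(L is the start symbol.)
A shift-reduce conflict occurs when an LR(0) state has both:
  - a complete (reduce) item [A → α .] (dot at the end), and
  - a shift item [B → β . c γ] (dot before a terminal).

Augment with L' → L and build the canonical LR(0) collection (I0 = CLOSURE({[L' → . L]}), then GOTO on every symbol after a dot until no new states appear). It has 8 states:
  I0: { [L → . ( T T], [L → . (], [L → . x], [L' → . L] }  — shift
  I1: { [L → ( . T T], [L → ( .], [L → . ( T T], [L → . (], [L → . x], [T → . L], [T → . x] }  — shift, reduce
  I2: { [L' → L .] }  — accept
  I3: { [L → x .] }  — reduce
  I4: { [T → L .] }  — reduce
  I5: { [L → ( T . T], [L → . ( T T], [L → . (], [L → . x], [T → . L], [T → . x] }  — shift
  I6: { [L → x .], [T → x .] }  — 2 reduces
  I7: { [L → ( T T .] }  — reduce

I1 contains reduce item [L → ( .] and shift items [L → . (], [L → . ( T T], [L → . x], [T → . x] — shift-reduce conflict.

Answer: Yes — I1: [L → ( .] vs [L → . (]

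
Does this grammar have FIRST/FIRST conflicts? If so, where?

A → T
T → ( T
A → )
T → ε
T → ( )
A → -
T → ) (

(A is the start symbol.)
Yes. A → T / A → ')' on { ')' }; T → '(' T / T → '(' ')' on { '(' }

FIRST sets of the non-terminals at (or reachable through a nullable prefix from) the front of some alternative:
  FIRST(T) = { '(', ')', ε }

Productions for A:
  A → T: FIRST = { '(', ')', ε }
  A → ): FIRST = { ')' }
  A → -: FIRST = { '-' }
Productions for T:
  T → ( T: FIRST = { '(' }
  T → ε: FIRST = { ε }
  T → ( ): FIRST = { '(' }
  T → ) (: FIRST = { ')' }

Conflict for A: A → T and A → )
  Overlap: { ')' }
Conflict for T: T → ( T and T → ( )
  Overlap: { '(' }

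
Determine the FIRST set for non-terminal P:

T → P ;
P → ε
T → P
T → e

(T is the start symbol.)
From P → ε:
  - ε-production, so ε ∈ FIRST(P)

Collecting: FIRST(P) = { ε }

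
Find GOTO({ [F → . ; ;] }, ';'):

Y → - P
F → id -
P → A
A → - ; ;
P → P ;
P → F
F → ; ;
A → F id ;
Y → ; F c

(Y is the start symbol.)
{ [F → ; . ;] }

GOTO(I, ';') = CLOSURE({ [A → αX.β] : [A → α.Xβ] ∈ I, X = ';' })

Items with dot before ';', with the dot advanced:
  [F → . ; ;] → [F → ; . ;]
Closure adds nothing (no advanced item has the dot before a non-terminal).

GOTO = { [F → ; . ;] }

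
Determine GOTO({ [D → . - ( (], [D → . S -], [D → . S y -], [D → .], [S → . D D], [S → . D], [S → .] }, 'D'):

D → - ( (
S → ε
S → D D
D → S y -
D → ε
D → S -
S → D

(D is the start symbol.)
{ [D → . - ( (], [D → . S -], [D → . S y -], [D → .], [S → . D D], [S → . D], [S → .], [S → D . D], [S → D .] }

GOTO(I, 'D') = CLOSURE({ [A → αX.β] : [A → α.Xβ] ∈ I, X = 'D' })

Items with dot before 'D', with the dot advanced:
  [S → . D] → [S → D .]
  [S → . D D] → [S → D . D]
Closure of the advanced items:
  [S → D . D] has the dot before D: add [D → . - ( (], [D → . S y -], [D → .], [D → . S -]
  [D → . S y -] has the dot before S: add [S → .], [S → . D D], [S → . D]

GOTO = { [D → . - ( (], [D → . S -], [D → . S y -], [D → .], [S → . D D], [S → . D], [S → .], [S → D . D], [S → D .] }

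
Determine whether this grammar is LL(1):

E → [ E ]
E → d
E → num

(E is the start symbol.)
Yes, the grammar is LL(1).

A grammar is LL(1) if for each non-terminal N with multiple productions, the predict sets of those productions are pairwise disjoint, where PREDICT(N → α) = (FIRST(α) \ {ε}) ∪ (FOLLOW(N) if α ⇒* ε).

For E:
  PREDICT(E → '[' E ']') = { '[' }
  PREDICT(E → d) = { 'd' }
  PREDICT(E → num) = { 'num' }

All predict sets are disjoint. The grammar IS LL(1).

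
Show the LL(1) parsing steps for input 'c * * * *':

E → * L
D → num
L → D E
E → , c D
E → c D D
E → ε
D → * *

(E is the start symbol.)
LL(1) parsing maintains a stack (initially the start symbol over $) and the input. At each step: if the stack top is a terminal, match it against the current input token; if it is a non-terminal N, replace it with the RHS of M[N, lookahead] (the unique production whose predict set contains the lookahead).

Stack is shown with the top on the left.

Stack    Input        Action
----------------------------
E $      c * * * * $  output E → c D D
c D D $  c * * * * $  match 'c'
D D $    * * * * $    output D → * *
* * D $  * * * * $    match '*'
* D $    * * * $      match '*'
D $      * * $        output D → * *
* * $    * * $        match '*'
* $      * $          match '*'
$        $            accept

The string is accepted.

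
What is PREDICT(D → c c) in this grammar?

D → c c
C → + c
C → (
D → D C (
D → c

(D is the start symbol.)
PREDICT(D → c c) = (FIRST(RHS) \ {ε}) ∪ (FOLLOW(D) if ε ∈ FIRST(RHS), i.e. RHS ⇒* ε)
FIRST(c c) = { 'c' }
ε ∉ FIRST(c c), so FOLLOW(D) is not added.
PREDICT(D → c c) = { 'c' }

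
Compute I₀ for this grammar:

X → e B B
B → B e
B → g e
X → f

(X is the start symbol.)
{ [X → . e B B], [X → . f], [X' → . X] }

First, augment the grammar with X' → X
I₀ = CLOSURE({ [X' → . X] }):
  [X' → . X] has the dot before X: add [X → . e B B], [X → . f]
No further items can be added.

I₀ = { [X → . e B B], [X → . f], [X' → . X] }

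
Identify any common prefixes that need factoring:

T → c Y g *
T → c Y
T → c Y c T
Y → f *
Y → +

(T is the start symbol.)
Yes, T has productions with common prefix 'c Y'

Left-factoring is needed when two productions for the same non-terminal
share a common prefix on the right-hand side.

Productions for T:
  T → c Y g *
  T → c Y
  T → c Y c T
Productions for Y:
  Y → f *
  Y → +

Found common prefix 'c Y' in productions for T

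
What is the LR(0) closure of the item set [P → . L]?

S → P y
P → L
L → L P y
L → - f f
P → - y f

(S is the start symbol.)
Start with: [P → . L]
  [P → . L] has the dot before L: add [L → . L P y], [L → . - f f]
No further items can be added.

CLOSURE = { [L → . - f f], [L → . L P y], [P → . L] }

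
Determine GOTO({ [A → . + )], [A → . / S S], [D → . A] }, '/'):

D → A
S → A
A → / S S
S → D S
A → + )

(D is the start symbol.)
{ [A → . + )], [A → . / S S], [A → / . S S], [D → . A], [S → . A], [S → . D S] }

GOTO(I, '/') = CLOSURE({ [A → αX.β] : [A → α.Xβ] ∈ I, X = '/' })

Items with dot before '/', with the dot advanced:
  [A → . / S S] → [A → / . S S]
Closure of the advanced items:
  [A → / . S S] has the dot before S: add [S → . A], [S → . D S]
  [S → . A] has the dot before A: add [A → . / S S], [A → . + )]
  [S → . D S] has the dot before D: add [D → . A]

GOTO = { [A → . + )], [A → . / S S], [A → / . S S], [D → . A], [S → . A], [S → . D S] }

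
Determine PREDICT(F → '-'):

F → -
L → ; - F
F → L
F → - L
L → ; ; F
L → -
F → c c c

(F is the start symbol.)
PREDICT(F → '-') = (FIRST(RHS) \ {ε}) ∪ (FOLLOW(F) if ε ∈ FIRST(RHS), i.e. RHS ⇒* ε)
FIRST('-') = { '-' }
ε ∉ FIRST('-'), so FOLLOW(F) is not added.
PREDICT(F → '-') = { '-' }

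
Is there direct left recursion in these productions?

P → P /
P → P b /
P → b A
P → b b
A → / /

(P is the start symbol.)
Yes, P is left-recursive

Direct left recursion occurs when N → N α for some non-terminal N (the right-hand side begins with the left-hand side itself).

P → P /: LEFT RECURSIVE (starts with P)
P → P b /: LEFT RECURSIVE (starts with P)
P → b A: starts with b
P → b b: starts with b
A → / /: starts with '/'

The grammar has direct left recursion on: P.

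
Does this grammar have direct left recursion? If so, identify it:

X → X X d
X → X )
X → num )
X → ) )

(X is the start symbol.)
Yes, X is left-recursive

X → X X d: LEFT RECURSIVE (starts with X)
X → X ): LEFT RECURSIVE (starts with X)
X → num ): starts with num
X → ) ): starts with ')'

The grammar has direct left recursion on: X.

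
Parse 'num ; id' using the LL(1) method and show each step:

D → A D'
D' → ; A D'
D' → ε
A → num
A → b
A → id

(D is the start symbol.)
LL(1) parsing maintains a stack (initially the start symbol over $) and the input. At each step: if the stack top is a terminal, match it against the current input token; if it is a non-terminal N, replace it with the RHS of M[N, lookahead] (the unique production whose predict set contains the lookahead).

Stack is shown with the top on the left.

Stack     Input       Action
----------------------------
D $       num ; id $  output D → A D'
A D' $    num ; id $  output A → num
num D' $  num ; id $  match 'num'
D' $      ; id $      output D' → ; A D'
; A D' $  ; id $      match ';'
A D' $    id $        output A → id
id D' $   id $        match 'id'
D' $      $           output D' → ε
$         $           accept

The string is accepted.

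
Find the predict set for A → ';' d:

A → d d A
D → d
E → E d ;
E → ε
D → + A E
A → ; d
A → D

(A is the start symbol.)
{ ';' }

PREDICT(A → ';' d) = (FIRST(RHS) \ {ε}) ∪ (FOLLOW(A) if ε ∈ FIRST(RHS), i.e. RHS ⇒* ε)
FIRST(';' d) = { ';' }
ε ∉ FIRST(';' d), so FOLLOW(A) is not added.
PREDICT(A → ';' d) = { ';' }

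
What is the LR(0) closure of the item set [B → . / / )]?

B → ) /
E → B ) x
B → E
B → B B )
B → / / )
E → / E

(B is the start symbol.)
{ [B → . / / )] }

To compute CLOSURE, for each item [A → α.Bβ] where B is a non-terminal, add [B → .γ] for all productions B → γ; repeat for the newly added items until nothing changes.

Start with: [B → . / / )]
The dot precedes the terminal '/', so nothing is added.

CLOSURE = { [B → . / / )] }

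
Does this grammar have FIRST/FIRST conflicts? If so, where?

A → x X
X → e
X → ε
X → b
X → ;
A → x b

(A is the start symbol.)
Yes. A → x X / A → x b on { 'x' }

Productions for A:
  A → x X: FIRST = { 'x' }
  A → x b: FIRST = { 'x' }
Productions for X:
  X → e: FIRST = { 'e' }
  X → ε: FIRST = { ε }
  X → b: FIRST = { 'b' }
  X → ;: FIRST = { ';' }

Conflict for A: A → x X and A → x b
  Overlap: { 'x' }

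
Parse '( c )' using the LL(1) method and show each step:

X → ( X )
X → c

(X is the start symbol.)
LL(1) parsing maintains a stack (initially the start symbol over $) and the input. At each step: if the stack top is a terminal, match it against the current input token; if it is a non-terminal N, replace it with the RHS of M[N, lookahead] (the unique production whose predict set contains the lookahead).

Stack is shown with the top on the left.

Stack    Input    Action
------------------------
X $      ( c ) $  output X → ( X )
( X ) $  ( c ) $  match '('
X ) $    c ) $    output X → c
c ) $    c ) $    match 'c'
) $      ) $      match ')'
$        $        accept

The string is accepted.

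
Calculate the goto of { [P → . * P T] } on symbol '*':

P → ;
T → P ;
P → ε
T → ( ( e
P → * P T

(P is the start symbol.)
{ [P → * . P T], [P → . * P T], [P → . ;], [P → .] }

GOTO(I, '*') = CLOSURE({ [A → αX.β] : [A → α.Xβ] ∈ I, X = '*' })

Items with dot before '*', with the dot advanced:
  [P → . * P T] → [P → * . P T]
Closure of the advanced items:
  [P → * . P T] has the dot before P: add [P → . ;], [P → .], [P → . * P T]

GOTO = { [P → * . P T], [P → . * P T], [P → . ;], [P → .] }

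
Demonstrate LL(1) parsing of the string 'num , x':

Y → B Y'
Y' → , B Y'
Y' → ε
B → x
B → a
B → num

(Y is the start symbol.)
Stack is shown with the top on the left.

Stack     Input      Action
---------------------------
Y $       num , x $  output Y → B Y'
B Y' $    num , x $  output B → num
num Y' $  num , x $  match 'num'
Y' $      , x $      output Y' → , B Y'
, B Y' $  , x $      match ','
B Y' $    x $        output B → x
x Y' $    x $        match 'x'
Y' $      $          output Y' → ε
$         $          accept

The string is accepted.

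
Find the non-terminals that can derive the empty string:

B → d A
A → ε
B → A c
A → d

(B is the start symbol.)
ε-productions: A → ε
So A is immediately nullable.
No further non-terminal can be added: every production for the remaining non-terminals contains a terminal or a non-nullable non-terminal.
Nullable = { 'A' }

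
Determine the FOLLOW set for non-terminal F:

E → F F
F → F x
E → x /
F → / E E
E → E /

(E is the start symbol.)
In E → F F: F is followed by F, add FIRST(F) \ {ε} = { '/' }
In E → F F: F is at the end, add FOLLOW(E)
In F → F x: F is followed by x, add FIRST(x) \ {ε} = { 'x' }

The FOLLOW sets referred to above (computed the same way, to a fixed point):
  FOLLOW(E) = { $, '/', 'x' }

Taking the union: FOLLOW(F) = { $, '/', 'x' }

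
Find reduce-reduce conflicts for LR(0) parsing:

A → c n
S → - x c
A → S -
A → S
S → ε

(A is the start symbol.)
No reduce-reduce conflicts

Augment with A' → A and build the canonical LR(0) collection (I0 = CLOSURE({[A' → . A]}), then GOTO on every symbol after a dot until no new states appear). It has 9 states:
  I0: { [A → . S -], [A → . S], [A → . c n], [A' → . A], [S → . - x c], [S → .] }  — shift, reduce
  I1: { [S → - . x c] }  — shift
  I2: { [A' → A .] }  — accept
  I3: { [A → S . -], [A → S .] }  — shift, reduce
  I4: { [A → c . n] }  — shift
  I5: { [A → c n .] }  — reduce
  I6: { [A → S - .] }  — reduce
  I7: { [S → - x . c] }  — shift
  I8: { [S → - x c .] }  — reduce

No state contains more than one complete item.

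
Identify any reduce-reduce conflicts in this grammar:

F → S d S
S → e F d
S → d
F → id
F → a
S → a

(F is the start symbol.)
Yes — I3: [F → a .] vs [S → a .]

A reduce-reduce conflict occurs when an LR(0) state has two complete items [A → α .] and [B → β .] — both call for a reduction, and with no lookahead the parser cannot choose between them.

Augment with F' → F and build the canonical LR(0) collection (I0 = CLOSURE({[F' → . F]}), then GOTO on every symbol after a dot until no new states appear). It has 12 states:
  I0: { [F → . S d S], [F → . a], [F → . id], [F' → . F], [S → . a], [S → . d], [S → . e F d] }  — shift
  I1: { [F' → F .] }  — accept
  I2: { [F → S . d S] }  — shift
  I3: { [F → a .], [S → a .] }  — 2 reduces
  I4: { [S → d .] }  — reduce
  I5: { [F → . S d S], [F → . a], [F → . id], [S → . a], [S → . d], [S → . e F d], [S → e . F d] }  — shift
  I6: { [F → id .] }  — reduce
  I7: { [S → e F . d] }  — shift
  I8: { [S → e F d .] }  — reduce
  I9: { [F → S d . S], [S → . a], [S → . d], [S → . e F d] }  — shift
  I10: { [F → S d S .] }  — reduce
  I11: { [S → a .] }  — reduce

I3 contains complete items [F → a .], [S → a .] — reduce-reduce conflict.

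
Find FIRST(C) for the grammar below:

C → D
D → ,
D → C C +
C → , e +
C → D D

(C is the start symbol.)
FIRST sets of the other non-terminals involved (by the same procedure, iterated to a fixed point):
  FIRST(D) = { ',' }

From C → D:
  - D is a non-terminal: add FIRST(D) \ {ε} = { ',' }
    D is not nullable, so stop
From C → , e +:
  - ',' is a terminal: add ',' and stop
From C → D D:
  - D is a non-terminal: add FIRST(D) \ {ε} = { ',' }
    D is not nullable, so stop

Collecting: FIRST(C) = { ',' }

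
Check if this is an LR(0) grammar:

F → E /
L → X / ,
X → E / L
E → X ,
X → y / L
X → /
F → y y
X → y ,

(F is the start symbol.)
A grammar is LR(0) if no state in the canonical LR(0) collection has:
  - both a shift item (dot before a terminal) and a complete item (shift-reduce conflict), or
  - two or more complete items (reduce-reduce conflict; the accept item [F' → F .] counts as a complete item here).

Augment with F' → F and build the canonical LR(0) collection (I0 = CLOSURE({[F' → . F]}), then GOTO on every symbol after a dot until no new states appear). It has 19 states:
  I0: { [E → . X ,], [F → . E /], [F → . y y], [F' → . F], [X → . /], [X → . E / L], [X → . y ,], [X → . y / L] }  — shift
  I1: { [X → / .] }  — reduce
  I2: { [F → E . /], [X → E . / L] }  — shift
  I3: { [F' → F .] }  — accept
  I4: { [E → X . ,] }  — shift
  I5: { [F → y . y], [X → y . ,], [X → y . / L] }  — shift
  I6: { [X → y , .] }  — reduce
  I7: { [E → . X ,], [L → . X / ,], [X → . /], [X → . E / L], [X → . y ,], [X → . y / L], [X → y / . L] }  — shift
  I8: { [F → y y .] }  — reduce
  I9: { [X → E . / L] }  — shift
  I10: { [X → y / L .] }  — reduce
  I11: { [E → X . ,], [L → X . / ,] }  — shift
  I12: { [X → y . ,], [X → y . / L] }  — shift
  I13: { [E → X , .] }  — reduce
  I14: { [L → X / . ,] }  — shift
  I15: { [L → X / , .] }  — reduce
  I16: { [E → . X ,], [L → . X / ,], [X → . /], [X → . E / L], [X → . y ,], [X → . y / L], [X → E / . L] }  — shift
  I17: { [X → E / L .] }  — reduce
  I18: { [E → . X ,], [F → E / .], [L → . X / ,], [X → . /], [X → . E / L], [X → . y ,], [X → . y / L], [X → E / . L] }  — shift, reduce

Conflict in state I18:
  Shift-reduce conflict between [F → E / .] and [X → . /]
So the grammar is NOT LR(0).

Answer: No. Shift-reduce conflict between [F → E / .] and [X → . /]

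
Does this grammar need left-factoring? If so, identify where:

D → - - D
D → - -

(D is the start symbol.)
Yes, D has productions with common prefix '- -'

Left-factoring is needed when two productions for the same non-terminal
share a common prefix on the right-hand side.

Productions for D:
  D → - - D
  D → - -

Found common prefix '- -' in productions for D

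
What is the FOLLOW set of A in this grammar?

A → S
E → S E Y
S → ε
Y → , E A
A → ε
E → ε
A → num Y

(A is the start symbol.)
{ $, ',', 'num' }

A is the start symbol, so $ ∈ FOLLOW(A).
In Y → , E A: A is at the end, add FOLLOW(Y)

The FOLLOW sets referred to above (computed the same way, to a fixed point):
  FOLLOW(Y) = { $, ',', 'num' }

Taking the union: FOLLOW(A) = { $, ',', 'num' }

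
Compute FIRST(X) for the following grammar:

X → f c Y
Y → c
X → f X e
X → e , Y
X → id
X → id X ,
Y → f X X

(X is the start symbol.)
From X → f c Y:
  - f is a terminal: add 'f' and stop
From X → f X e:
  - f is a terminal: add 'f' and stop
From X → e , Y:
  - e is a terminal: add 'e' and stop
From X → id:
  - id is a terminal: add 'id' and stop
From X → id X ,:
  - id is a terminal: add 'id' and stop

Collecting: FIRST(X) = { 'e', 'f', 'id' }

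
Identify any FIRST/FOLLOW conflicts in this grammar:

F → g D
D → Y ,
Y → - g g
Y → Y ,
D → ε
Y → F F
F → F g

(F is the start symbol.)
A FIRST/FOLLOW conflict occurs when a non-terminal N has a nullable alternative N → β (β ⇒* ε) and another alternative N → α with FIRST(α) ∩ FOLLOW(N) ≠ ∅: on such a lookahead the parser cannot decide between expanding α and letting N vanish via β.

Nullable non-terminals: D.
FIRST sets used below: FIRST(Y) = { '-', 'g' }

D: nullable alternative(s) D → ε; FOLLOW(D) = { $, ',', 'g' }
  D → Y ,: FIRST \ {ε} = { '-', 'g' } — overlaps FOLLOW(D) on { 'g' }: CONFLICT
  D → ε: FIRST \ {ε} = { } — this is the only nullable alternative, skip

F, Y have no nullable alternative, so no FIRST/FOLLOW check is needed there.

So the grammar has 1 FIRST/FOLLOW conflict (marked CONFLICT above).

Answer: Yes. D → Y ',' with FOLLOW(D) on { 'g' }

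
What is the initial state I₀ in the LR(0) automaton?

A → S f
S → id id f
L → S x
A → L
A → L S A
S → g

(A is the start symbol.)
{ [A → . L S A], [A → . L], [A → . S f], [A' → . A], [L → . S x], [S → . g], [S → . id id f] }

First, augment the grammar with A' → A
I₀ = CLOSURE({ [A' → . A] }):
  [A' → . A] has the dot before A: add [A → . S f], [A → . L], [A → . L S A]
  [A → . S f] has the dot before S: add [S → . id id f], [S → . g]
  [A → . L] has the dot before L: add [L → . S x]
No further items can be added.

I₀ = { [A → . L S A], [A → . L], [A → . S f], [A' → . A], [L → . S x], [S → . g], [S → . id id f] }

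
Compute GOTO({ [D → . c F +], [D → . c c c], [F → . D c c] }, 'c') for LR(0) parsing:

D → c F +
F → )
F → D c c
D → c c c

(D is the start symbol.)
{ [D → . c F +], [D → . c c c], [D → c . F +], [D → c . c c], [F → . )], [F → . D c c] }

GOTO(I, 'c') = CLOSURE({ [A → αX.β] : [A → α.Xβ] ∈ I, X = 'c' })

Items with dot before 'c', with the dot advanced:
  [D → . c F +] → [D → c . F +]
  [D → . c c c] → [D → c . c c]
Closure of the advanced items:
  [D → c . F +] has the dot before F: add [F → . )], [F → . D c c]
  [F → . D c c] has the dot before D: add [D → . c F +], [D → . c c c]

GOTO = { [D → . c F +], [D → . c c c], [D → c . F +], [D → c . c c], [F → . )], [F → . D c c] }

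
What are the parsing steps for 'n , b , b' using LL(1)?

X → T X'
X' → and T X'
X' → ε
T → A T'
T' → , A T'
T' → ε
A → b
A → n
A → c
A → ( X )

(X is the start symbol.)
LL(1) parsing maintains a stack (initially the start symbol over $) and the input. At each step: if the stack top is a terminal, match it against the current input token; if it is a non-terminal N, replace it with the RHS of M[N, lookahead] (the unique production whose predict set contains the lookahead).

Stack is shown with the top on the left.

Stack        Input        Action
--------------------------------
X $          n , b , b $  output X → T X'
T X' $       n , b , b $  output T → A T'
A T' X' $    n , b , b $  output A → n
n T' X' $    n , b , b $  match 'n'
T' X' $      , b , b $    output T' → , A T'
, A T' X' $  , b , b $    match ','
A T' X' $    b , b $      output A → b
b T' X' $    b , b $      match 'b'
T' X' $      , b $        output T' → , A T'
, A T' X' $  , b $        match ','
A T' X' $    b $          output A → b
b T' X' $    b $          match 'b'
T' X' $      $            output T' → ε
X' $         $            output X' → ε
$            $            accept

The string is accepted.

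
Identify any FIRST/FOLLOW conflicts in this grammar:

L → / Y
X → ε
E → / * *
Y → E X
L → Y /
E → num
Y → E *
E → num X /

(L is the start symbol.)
Nullable non-terminals: X.
X has a nullable alternative but only one production, so nothing to check.

E, L, Y have no nullable alternative, so no FIRST/FOLLOW check is needed there.

No FIRST/FOLLOW conflicts found.

Answer: No FIRST/FOLLOW conflicts.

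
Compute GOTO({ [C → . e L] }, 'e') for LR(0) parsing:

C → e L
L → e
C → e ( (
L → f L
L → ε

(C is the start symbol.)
GOTO(I, 'e') = CLOSURE({ [A → αX.β] : [A → α.Xβ] ∈ I, X = 'e' })

Items with dot before 'e', with the dot advanced:
  [C → . e L] → [C → e . L]
Closure of the advanced items:
  [C → e . L] has the dot before L: add [L → . e], [L → . f L], [L → .]

GOTO = { [C → e . L], [L → . e], [L → . f L], [L → .] }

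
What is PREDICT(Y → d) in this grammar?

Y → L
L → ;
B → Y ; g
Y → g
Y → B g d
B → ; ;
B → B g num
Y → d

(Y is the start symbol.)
PREDICT(Y → d) = (FIRST(RHS) \ {ε}) ∪ (FOLLOW(Y) if ε ∈ FIRST(RHS), i.e. RHS ⇒* ε)
FIRST(d) = { 'd' }
ε ∉ FIRST(d), so FOLLOW(Y) is not added.
PREDICT(Y → d) = { 'd' }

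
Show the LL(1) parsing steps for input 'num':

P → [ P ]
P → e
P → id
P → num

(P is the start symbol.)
Stack is shown with the top on the left.

Stack  Input  Action
--------------------
P $    num $  output P → num
num $  num $  match 'num'
$      $      accept

The string is accepted.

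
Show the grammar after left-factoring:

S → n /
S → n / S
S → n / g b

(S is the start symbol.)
S → n / S'
S' → ε
S' → S
S' → g b

Left-factoring transforms A → αβ₁ | αβ₂ into A → αA' and A' → β₁ | β₂
(α is the longest common prefix among the alternatives). Repeat until
no nonterminal has two alternatives with a common prefix.

Round 1: S has alternatives sharing prefix 'n /'. Introduce S': S → n / S'
  Add: S' → ε
  Add: S' → S
  Add: S' → g b

No remaining common prefixes — done.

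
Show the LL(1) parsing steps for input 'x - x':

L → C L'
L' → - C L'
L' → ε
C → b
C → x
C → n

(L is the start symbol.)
Stack is shown with the top on the left.

Stack     Input    Action
-------------------------
L $       x - x $  output L → C L'
C L' $    x - x $  output C → x
x L' $    x - x $  match 'x'
L' $      - x $    output L' → - C L'
- C L' $  - x $    match '-'
C L' $    x $      output C → x
x L' $    x $      match 'x'
L' $      $        output L' → ε
$         $        accept

The string is accepted.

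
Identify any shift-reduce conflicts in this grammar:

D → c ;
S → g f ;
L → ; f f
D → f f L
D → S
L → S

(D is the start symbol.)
No shift-reduce conflicts

Augment with D' → D and build the canonical LR(0) collection (I0 = CLOSURE({[D' → . D]}), then GOTO on every symbol after a dot until no new states appear). It has 15 states:
  I0: { [D → . S], [D → . c ;], [D → . f f L], [D' → . D], [S → . g f ;] }  — shift
  I1: { [D' → D .] }  — accept
  I2: { [D → S .] }  — reduce
  I3: { [D → c . ;] }  — shift
  I4: { [D → f . f L] }  — shift
  I5: { [S → g . f ;] }  — shift
  I6: { [S → g f . ;] }  — shift
  I7: { [S → g f ; .] }  — reduce
  I8: { [D → f f . L], [L → . ; f f], [L → . S], [S → . g f ;] }  — shift
  I9: { [L → ; . f f] }  — shift
  I10: { [D → f f L .] }  — reduce
  I11: { [L → S .] }  — reduce
  I12: { [L → ; f . f] }  — shift
  I13: { [L → ; f f .] }  — reduce
  I14: { [D → c ; .] }  — reduce

No state contains both a complete item and a shift item.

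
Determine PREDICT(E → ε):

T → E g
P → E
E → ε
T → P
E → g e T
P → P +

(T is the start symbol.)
{ $, '+', 'g' }

PREDICT(E → ε) = (FIRST(RHS) \ {ε}) ∪ (FOLLOW(E) if ε ∈ FIRST(RHS), i.e. RHS ⇒* ε)
The right-hand side is ε (FIRST(ε) = { ε }), so the predict set is FOLLOW(E) = { $, '+', 'g' }
PREDICT(E → ε) = { $, '+', 'g' }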